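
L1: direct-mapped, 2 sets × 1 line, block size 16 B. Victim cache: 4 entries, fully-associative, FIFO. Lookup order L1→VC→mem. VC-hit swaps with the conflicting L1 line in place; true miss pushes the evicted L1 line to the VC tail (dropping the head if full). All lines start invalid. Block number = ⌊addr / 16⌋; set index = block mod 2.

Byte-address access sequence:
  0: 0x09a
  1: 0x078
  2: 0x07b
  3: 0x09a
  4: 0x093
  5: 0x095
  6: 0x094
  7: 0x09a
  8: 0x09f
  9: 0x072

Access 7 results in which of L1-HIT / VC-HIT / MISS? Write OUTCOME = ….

  [0] addr=0x9a blk=9 s=1: MISS | VC []
  [1] addr=0x78 blk=7 s=1: MISS | VC [9]
  [2] addr=0x7b blk=7 s=1: L1-HIT | VC [9]
  [3] addr=0x9a blk=9 s=1: VC-HIT | VC [7]
  [4] addr=0x93 blk=9 s=1: L1-HIT | VC [7]
  [5] addr=0x95 blk=9 s=1: L1-HIT | VC [7]
  [6] addr=0x94 blk=9 s=1: L1-HIT | VC [7]
  [7] addr=0x9a blk=9 s=1: L1-HIT | VC [7]
  [8] addr=0x9f blk=9 s=1: L1-HIT | VC [7]
  [9] addr=0x72 blk=7 s=1: VC-HIT | VC [9]

OUTCOME = L1-HIT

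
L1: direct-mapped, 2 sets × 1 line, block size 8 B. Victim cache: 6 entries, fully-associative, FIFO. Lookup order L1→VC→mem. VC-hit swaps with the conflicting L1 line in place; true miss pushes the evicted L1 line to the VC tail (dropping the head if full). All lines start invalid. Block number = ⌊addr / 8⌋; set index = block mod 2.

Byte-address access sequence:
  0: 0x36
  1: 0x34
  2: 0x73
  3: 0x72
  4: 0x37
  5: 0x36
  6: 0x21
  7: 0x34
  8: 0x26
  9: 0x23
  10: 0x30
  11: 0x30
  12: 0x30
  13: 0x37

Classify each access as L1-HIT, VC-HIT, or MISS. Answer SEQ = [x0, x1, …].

SEQ = [MISS, L1-HIT, MISS, L1-HIT, VC-HIT, L1-HIT, MISS, VC-HIT, VC-HIT, L1-HIT, VC-HIT, L1-HIT, L1-HIT, L1-HIT]

0: 0x36 (blk 6, set 0) → MISS  vc=[]
1: 0x34 (blk 6, set 0) → L1-HIT  vc=[]
2: 0x73 (blk 14, set 0) → MISS  vc=[6]
3: 0x72 (blk 14, set 0) → L1-HIT  vc=[6]
4: 0x37 (blk 6, set 0) → VC-HIT  vc=[14]
5: 0x36 (blk 6, set 0) → L1-HIT  vc=[14]
6: 0x21 (blk 4, set 0) → MISS  vc=[14, 6]
7: 0x34 (blk 6, set 0) → VC-HIT  vc=[14, 4]
8: 0x26 (blk 4, set 0) → VC-HIT  vc=[14, 6]
9: 0x23 (blk 4, set 0) → L1-HIT  vc=[14, 6]
10: 0x30 (blk 6, set 0) → VC-HIT  vc=[14, 4]
11: 0x30 (blk 6, set 0) → L1-HIT  vc=[14, 4]
12: 0x30 (blk 6, set 0) → L1-HIT  vc=[14, 4]
13: 0x37 (blk 6, set 0) → L1-HIT  vc=[14, 4]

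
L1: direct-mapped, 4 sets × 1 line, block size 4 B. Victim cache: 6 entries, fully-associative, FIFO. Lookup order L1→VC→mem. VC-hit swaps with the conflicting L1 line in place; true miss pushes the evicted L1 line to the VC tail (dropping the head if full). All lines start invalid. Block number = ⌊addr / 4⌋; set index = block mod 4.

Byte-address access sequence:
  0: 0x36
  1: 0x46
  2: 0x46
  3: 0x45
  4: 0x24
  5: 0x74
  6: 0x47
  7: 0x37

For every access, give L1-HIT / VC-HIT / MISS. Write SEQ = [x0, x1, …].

#0 0x36→b13/s1 MISS; vc=[]
#1 0x46→b17/s1 MISS; vc=[13]
#2 0x46→b17/s1 L1-HIT; vc=[13]
#3 0x45→b17/s1 L1-HIT; vc=[13]
#4 0x24→b9/s1 MISS; vc=[13,17]
#5 0x74→b29/s1 MISS; vc=[13,17,9]
#6 0x47→b17/s1 VC-HIT; vc=[13,29,9]
#7 0x37→b13/s1 VC-HIT; vc=[17,29,9]

SEQ = [MISS, MISS, L1-HIT, L1-HIT, MISS, MISS, VC-HIT, VC-HIT]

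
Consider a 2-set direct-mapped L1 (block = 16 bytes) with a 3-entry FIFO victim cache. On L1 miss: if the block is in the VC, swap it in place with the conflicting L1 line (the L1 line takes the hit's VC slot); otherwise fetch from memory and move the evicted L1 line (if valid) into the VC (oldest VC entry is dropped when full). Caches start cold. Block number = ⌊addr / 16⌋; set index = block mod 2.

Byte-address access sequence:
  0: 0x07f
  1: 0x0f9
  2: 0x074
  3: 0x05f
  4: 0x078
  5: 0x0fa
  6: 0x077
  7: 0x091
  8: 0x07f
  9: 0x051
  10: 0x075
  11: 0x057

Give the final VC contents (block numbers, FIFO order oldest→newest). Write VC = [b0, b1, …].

  [0] addr=0x7f blk=7 s=1: MISS | VC []
  [1] addr=0xf9 blk=15 s=1: MISS | VC [7]
  [2] addr=0x74 blk=7 s=1: VC-HIT | VC [15]
  [3] addr=0x5f blk=5 s=1: MISS | VC [15, 7]
  [4] addr=0x78 blk=7 s=1: VC-HIT | VC [15, 5]
  [5] addr=0xfa blk=15 s=1: VC-HIT | VC [7, 5]
  [6] addr=0x77 blk=7 s=1: VC-HIT | VC [15, 5]
  [7] addr=0x91 blk=9 s=1: MISS | VC [15, 5, 7]
  [8] addr=0x7f blk=7 s=1: VC-HIT | VC [15, 5, 9]
  [9] addr=0x51 blk=5 s=1: VC-HIT | VC [15, 7, 9]
  [10] addr=0x75 blk=7 s=1: VC-HIT | VC [15, 5, 9]
  [11] addr=0x57 blk=5 s=1: VC-HIT | VC [15, 7, 9]

VC = [15, 7, 9]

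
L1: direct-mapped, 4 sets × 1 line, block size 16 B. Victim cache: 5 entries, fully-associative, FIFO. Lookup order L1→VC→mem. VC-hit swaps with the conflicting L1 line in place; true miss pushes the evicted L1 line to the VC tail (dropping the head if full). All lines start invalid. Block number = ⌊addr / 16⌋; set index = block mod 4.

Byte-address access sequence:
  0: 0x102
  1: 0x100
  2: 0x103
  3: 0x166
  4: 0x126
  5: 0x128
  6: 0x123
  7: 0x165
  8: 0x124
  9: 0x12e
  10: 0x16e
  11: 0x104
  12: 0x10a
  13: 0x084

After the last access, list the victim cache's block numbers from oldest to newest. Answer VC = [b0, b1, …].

0: 0x102 (blk 16, set 0) → MISS  vc=[]
1: 0x100 (blk 16, set 0) → L1-HIT  vc=[]
2: 0x103 (blk 16, set 0) → L1-HIT  vc=[]
3: 0x166 (blk 22, set 2) → MISS  vc=[]
4: 0x126 (blk 18, set 2) → MISS  vc=[22]
5: 0x128 (blk 18, set 2) → L1-HIT  vc=[22]
6: 0x123 (blk 18, set 2) → L1-HIT  vc=[22]
7: 0x165 (blk 22, set 2) → VC-HIT  vc=[18]
8: 0x124 (blk 18, set 2) → VC-HIT  vc=[22]
9: 0x12e (blk 18, set 2) → L1-HIT  vc=[22]
10: 0x16e (blk 22, set 2) → VC-HIT  vc=[18]
11: 0x104 (blk 16, set 0) → L1-HIT  vc=[18]
12: 0x10a (blk 16, set 0) → L1-HIT  vc=[18]
13: 0x84 (blk 8, set 0) → MISS  vc=[18, 16]

VC = [18, 16]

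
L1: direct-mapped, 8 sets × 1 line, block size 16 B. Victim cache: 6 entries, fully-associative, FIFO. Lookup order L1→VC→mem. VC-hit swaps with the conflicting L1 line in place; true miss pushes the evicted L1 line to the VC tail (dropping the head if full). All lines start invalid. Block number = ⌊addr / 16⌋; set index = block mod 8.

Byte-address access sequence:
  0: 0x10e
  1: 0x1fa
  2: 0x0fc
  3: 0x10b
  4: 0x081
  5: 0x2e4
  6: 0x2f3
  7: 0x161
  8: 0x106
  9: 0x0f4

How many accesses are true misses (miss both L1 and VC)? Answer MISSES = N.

MISSES = 7

#0 0x10e→b16/s0 MISS; vc=[]
#1 0x1fa→b31/s7 MISS; vc=[]
#2 0xfc→b15/s7 MISS; vc=[31]
#3 0x10b→b16/s0 L1-HIT; vc=[31]
#4 0x81→b8/s0 MISS; vc=[31,16]
#5 0x2e4→b46/s6 MISS; vc=[31,16]
#6 0x2f3→b47/s7 MISS; vc=[31,16,15]
#7 0x161→b22/s6 MISS; vc=[31,16,15,46]
#8 0x106→b16/s0 VC-HIT; vc=[31,8,15,46]
#9 0xf4→b15/s7 VC-HIT; vc=[31,8,47,46]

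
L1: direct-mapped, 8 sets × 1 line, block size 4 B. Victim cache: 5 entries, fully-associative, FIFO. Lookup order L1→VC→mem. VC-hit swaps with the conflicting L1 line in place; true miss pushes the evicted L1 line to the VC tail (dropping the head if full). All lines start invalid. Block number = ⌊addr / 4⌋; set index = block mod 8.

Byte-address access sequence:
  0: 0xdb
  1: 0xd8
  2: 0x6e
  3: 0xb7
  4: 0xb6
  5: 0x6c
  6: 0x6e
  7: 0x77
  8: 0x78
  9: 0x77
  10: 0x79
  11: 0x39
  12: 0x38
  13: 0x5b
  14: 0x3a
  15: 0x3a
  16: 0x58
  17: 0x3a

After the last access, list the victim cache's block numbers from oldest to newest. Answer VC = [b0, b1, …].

  [0] addr=0xdb blk=54 s=6: MISS | VC []
  [1] addr=0xd8 blk=54 s=6: L1-HIT | VC []
  [2] addr=0x6e blk=27 s=3: MISS | VC []
  [3] addr=0xb7 blk=45 s=5: MISS | VC []
  [4] addr=0xb6 blk=45 s=5: L1-HIT | VC []
  [5] addr=0x6c blk=27 s=3: L1-HIT | VC []
  [6] addr=0x6e blk=27 s=3: L1-HIT | VC []
  [7] addr=0x77 blk=29 s=5: MISS | VC [45]
  [8] addr=0x78 blk=30 s=6: MISS | VC [45, 54]
  [9] addr=0x77 blk=29 s=5: L1-HIT | VC [45, 54]
  [10] addr=0x79 blk=30 s=6: L1-HIT | VC [45, 54]
  [11] addr=0x39 blk=14 s=6: MISS | VC [45, 54, 30]
  [12] addr=0x38 blk=14 s=6: L1-HIT | VC [45, 54, 30]
  [13] addr=0x5b blk=22 s=6: MISS | VC [45, 54, 30, 14]
  [14] addr=0x3a blk=14 s=6: VC-HIT | VC [45, 54, 30, 22]
  [15] addr=0x3a blk=14 s=6: L1-HIT | VC [45, 54, 30, 22]
  [16] addr=0x58 blk=22 s=6: VC-HIT | VC [45, 54, 30, 14]
  [17] addr=0x3a blk=14 s=6: VC-HIT | VC [45, 54, 30, 22]

VC = [45, 54, 30, 22]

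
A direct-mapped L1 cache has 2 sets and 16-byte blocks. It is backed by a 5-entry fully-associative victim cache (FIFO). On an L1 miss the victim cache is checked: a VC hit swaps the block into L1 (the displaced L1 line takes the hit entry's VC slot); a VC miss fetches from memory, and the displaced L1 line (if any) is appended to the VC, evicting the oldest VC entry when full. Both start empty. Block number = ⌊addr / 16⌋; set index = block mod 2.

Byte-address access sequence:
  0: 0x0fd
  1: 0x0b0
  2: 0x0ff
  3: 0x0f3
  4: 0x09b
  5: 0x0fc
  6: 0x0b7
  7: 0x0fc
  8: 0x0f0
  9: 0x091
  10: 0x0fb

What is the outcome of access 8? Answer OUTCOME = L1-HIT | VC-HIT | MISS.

OUTCOME = L1-HIT

#0 0xfd→b15/s1 MISS; vc=[]
#1 0xb0→b11/s1 MISS; vc=[15]
#2 0xff→b15/s1 VC-HIT; vc=[11]
#3 0xf3→b15/s1 L1-HIT; vc=[11]
#4 0x9b→b9/s1 MISS; vc=[11,15]
#5 0xfc→b15/s1 VC-HIT; vc=[11,9]
#6 0xb7→b11/s1 VC-HIT; vc=[15,9]
#7 0xfc→b15/s1 VC-HIT; vc=[11,9]
#8 0xf0→b15/s1 L1-HIT; vc=[11,9]
#9 0x91→b9/s1 VC-HIT; vc=[11,15]
#10 0xfb→b15/s1 VC-HIT; vc=[11,9]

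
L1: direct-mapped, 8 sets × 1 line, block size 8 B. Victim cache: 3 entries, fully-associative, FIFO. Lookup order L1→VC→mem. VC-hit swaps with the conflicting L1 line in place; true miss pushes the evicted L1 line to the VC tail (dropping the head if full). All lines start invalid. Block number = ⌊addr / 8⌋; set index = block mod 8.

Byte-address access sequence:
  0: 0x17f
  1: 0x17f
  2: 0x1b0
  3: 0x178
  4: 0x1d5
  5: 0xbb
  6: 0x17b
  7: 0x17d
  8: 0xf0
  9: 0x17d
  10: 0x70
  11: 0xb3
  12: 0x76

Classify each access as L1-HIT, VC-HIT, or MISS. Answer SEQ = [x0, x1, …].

  [0] addr=0x17f blk=47 s=7: MISS | VC []
  [1] addr=0x17f blk=47 s=7: L1-HIT | VC []
  [2] addr=0x1b0 blk=54 s=6: MISS | VC []
  [3] addr=0x178 blk=47 s=7: L1-HIT | VC []
  [4] addr=0x1d5 blk=58 s=2: MISS | VC []
  [5] addr=0xbb blk=23 s=7: MISS | VC [47]
  [6] addr=0x17b blk=47 s=7: VC-HIT | VC [23]
  [7] addr=0x17d blk=47 s=7: L1-HIT | VC [23]
  [8] addr=0xf0 blk=30 s=6: MISS | VC [23, 54]
  [9] addr=0x17d blk=47 s=7: L1-HIT | VC [23, 54]
  [10] addr=0x70 blk=14 s=6: MISS | VC [23, 54, 30]
  [11] addr=0xb3 blk=22 s=6: MISS | VC [54, 30, 14]
  [12] addr=0x76 blk=14 s=6: VC-HIT | VC [54, 30, 22]

SEQ = [MISS, L1-HIT, MISS, L1-HIT, MISS, MISS, VC-HIT, L1-HIT, MISS, L1-HIT, MISS, MISS, VC-HIT]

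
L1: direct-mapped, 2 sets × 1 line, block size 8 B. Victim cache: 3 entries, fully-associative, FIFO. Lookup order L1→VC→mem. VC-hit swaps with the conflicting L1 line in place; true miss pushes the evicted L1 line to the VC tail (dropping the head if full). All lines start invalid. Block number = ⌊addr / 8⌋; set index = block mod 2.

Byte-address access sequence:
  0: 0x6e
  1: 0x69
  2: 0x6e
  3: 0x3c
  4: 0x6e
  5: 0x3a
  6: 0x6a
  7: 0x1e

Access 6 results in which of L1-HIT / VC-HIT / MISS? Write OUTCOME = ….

OUTCOME = VC-HIT

#0 0x6e→b13/s1 MISS; vc=[]
#1 0x69→b13/s1 L1-HIT; vc=[]
#2 0x6e→b13/s1 L1-HIT; vc=[]
#3 0x3c→b7/s1 MISS; vc=[13]
#4 0x6e→b13/s1 VC-HIT; vc=[7]
#5 0x3a→b7/s1 VC-HIT; vc=[13]
#6 0x6a→b13/s1 VC-HIT; vc=[7]
#7 0x1e→b3/s1 MISS; vc=[7,13]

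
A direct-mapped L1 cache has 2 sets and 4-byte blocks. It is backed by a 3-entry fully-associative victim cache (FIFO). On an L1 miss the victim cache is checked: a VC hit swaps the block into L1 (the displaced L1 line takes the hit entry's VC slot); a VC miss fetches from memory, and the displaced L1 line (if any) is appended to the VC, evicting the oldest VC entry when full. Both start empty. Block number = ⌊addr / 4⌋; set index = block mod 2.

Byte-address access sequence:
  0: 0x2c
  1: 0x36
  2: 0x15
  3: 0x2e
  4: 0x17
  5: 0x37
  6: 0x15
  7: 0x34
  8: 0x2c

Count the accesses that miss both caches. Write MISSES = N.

MISSES = 3

#0 0x2c→b11/s1 MISS; vc=[]
#1 0x36→b13/s1 MISS; vc=[11]
#2 0x15→b5/s1 MISS; vc=[11,13]
#3 0x2e→b11/s1 VC-HIT; vc=[5,13]
#4 0x17→b5/s1 VC-HIT; vc=[11,13]
#5 0x37→b13/s1 VC-HIT; vc=[11,5]
#6 0x15→b5/s1 VC-HIT; vc=[11,13]
#7 0x34→b13/s1 VC-HIT; vc=[11,5]
#8 0x2c→b11/s1 VC-HIT; vc=[13,5]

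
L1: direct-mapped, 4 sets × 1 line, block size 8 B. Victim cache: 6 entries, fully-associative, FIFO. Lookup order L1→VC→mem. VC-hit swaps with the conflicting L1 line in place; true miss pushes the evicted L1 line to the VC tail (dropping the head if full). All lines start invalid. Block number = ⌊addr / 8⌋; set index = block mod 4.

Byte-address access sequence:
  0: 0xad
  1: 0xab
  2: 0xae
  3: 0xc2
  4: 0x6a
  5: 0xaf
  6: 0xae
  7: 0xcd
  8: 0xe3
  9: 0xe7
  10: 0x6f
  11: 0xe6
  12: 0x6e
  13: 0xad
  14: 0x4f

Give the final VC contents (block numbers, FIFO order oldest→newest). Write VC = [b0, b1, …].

VC = [25, 13, 24, 21]

#0 0xad→b21/s1 MISS; vc=[]
#1 0xab→b21/s1 L1-HIT; vc=[]
#2 0xae→b21/s1 L1-HIT; vc=[]
#3 0xc2→b24/s0 MISS; vc=[]
#4 0x6a→b13/s1 MISS; vc=[21]
#5 0xaf→b21/s1 VC-HIT; vc=[13]
#6 0xae→b21/s1 L1-HIT; vc=[13]
#7 0xcd→b25/s1 MISS; vc=[13,21]
#8 0xe3→b28/s0 MISS; vc=[13,21,24]
#9 0xe7→b28/s0 L1-HIT; vc=[13,21,24]
#10 0x6f→b13/s1 VC-HIT; vc=[25,21,24]
#11 0xe6→b28/s0 L1-HIT; vc=[25,21,24]
#12 0x6e→b13/s1 L1-HIT; vc=[25,21,24]
#13 0xad→b21/s1 VC-HIT; vc=[25,13,24]
#14 0x4f→b9/s1 MISS; vc=[25,13,24,21]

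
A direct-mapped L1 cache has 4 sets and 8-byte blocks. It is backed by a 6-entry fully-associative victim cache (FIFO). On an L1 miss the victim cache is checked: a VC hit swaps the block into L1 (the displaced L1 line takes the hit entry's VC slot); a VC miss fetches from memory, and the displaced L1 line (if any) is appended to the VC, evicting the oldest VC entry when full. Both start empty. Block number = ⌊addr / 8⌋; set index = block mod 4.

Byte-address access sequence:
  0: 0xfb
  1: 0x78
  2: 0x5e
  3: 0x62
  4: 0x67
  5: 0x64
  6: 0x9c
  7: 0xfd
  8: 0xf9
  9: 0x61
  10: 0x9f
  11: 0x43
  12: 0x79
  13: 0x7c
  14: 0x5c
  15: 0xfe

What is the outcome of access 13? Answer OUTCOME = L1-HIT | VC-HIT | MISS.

OUTCOME = L1-HIT

#0 0xfb→b31/s3 MISS; vc=[]
#1 0x78→b15/s3 MISS; vc=[31]
#2 0x5e→b11/s3 MISS; vc=[31,15]
#3 0x62→b12/s0 MISS; vc=[31,15]
#4 0x67→b12/s0 L1-HIT; vc=[31,15]
#5 0x64→b12/s0 L1-HIT; vc=[31,15]
#6 0x9c→b19/s3 MISS; vc=[31,15,11]
#7 0xfd→b31/s3 VC-HIT; vc=[19,15,11]
#8 0xf9→b31/s3 L1-HIT; vc=[19,15,11]
#9 0x61→b12/s0 L1-HIT; vc=[19,15,11]
#10 0x9f→b19/s3 VC-HIT; vc=[31,15,11]
#11 0x43→b8/s0 MISS; vc=[31,15,11,12]
#12 0x79→b15/s3 VC-HIT; vc=[31,19,11,12]
#13 0x7c→b15/s3 L1-HIT; vc=[31,19,11,12]
#14 0x5c→b11/s3 VC-HIT; vc=[31,19,15,12]
#15 0xfe→b31/s3 VC-HIT; vc=[11,19,15,12]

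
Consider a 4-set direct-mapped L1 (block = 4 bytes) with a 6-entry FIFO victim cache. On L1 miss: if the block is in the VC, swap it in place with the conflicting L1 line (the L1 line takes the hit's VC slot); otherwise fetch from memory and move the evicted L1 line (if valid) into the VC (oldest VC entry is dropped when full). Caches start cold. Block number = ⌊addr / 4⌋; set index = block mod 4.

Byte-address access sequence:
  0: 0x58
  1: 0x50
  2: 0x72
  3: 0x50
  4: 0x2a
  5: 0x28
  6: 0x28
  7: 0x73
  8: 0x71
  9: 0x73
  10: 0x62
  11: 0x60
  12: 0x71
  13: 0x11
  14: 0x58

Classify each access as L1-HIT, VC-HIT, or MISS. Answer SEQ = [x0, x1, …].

SEQ = [MISS, MISS, MISS, VC-HIT, MISS, L1-HIT, L1-HIT, VC-HIT, L1-HIT, L1-HIT, MISS, L1-HIT, VC-HIT, MISS, VC-HIT]

#0 0x58→b22/s2 MISS; vc=[]
#1 0x50→b20/s0 MISS; vc=[]
#2 0x72→b28/s0 MISS; vc=[20]
#3 0x50→b20/s0 VC-HIT; vc=[28]
#4 0x2a→b10/s2 MISS; vc=[28,22]
#5 0x28→b10/s2 L1-HIT; vc=[28,22]
#6 0x28→b10/s2 L1-HIT; vc=[28,22]
#7 0x73→b28/s0 VC-HIT; vc=[20,22]
#8 0x71→b28/s0 L1-HIT; vc=[20,22]
#9 0x73→b28/s0 L1-HIT; vc=[20,22]
#10 0x62→b24/s0 MISS; vc=[20,22,28]
#11 0x60→b24/s0 L1-HIT; vc=[20,22,28]
#12 0x71→b28/s0 VC-HIT; vc=[20,22,24]
#13 0x11→b4/s0 MISS; vc=[20,22,24,28]
#14 0x58→b22/s2 VC-HIT; vc=[20,10,24,28]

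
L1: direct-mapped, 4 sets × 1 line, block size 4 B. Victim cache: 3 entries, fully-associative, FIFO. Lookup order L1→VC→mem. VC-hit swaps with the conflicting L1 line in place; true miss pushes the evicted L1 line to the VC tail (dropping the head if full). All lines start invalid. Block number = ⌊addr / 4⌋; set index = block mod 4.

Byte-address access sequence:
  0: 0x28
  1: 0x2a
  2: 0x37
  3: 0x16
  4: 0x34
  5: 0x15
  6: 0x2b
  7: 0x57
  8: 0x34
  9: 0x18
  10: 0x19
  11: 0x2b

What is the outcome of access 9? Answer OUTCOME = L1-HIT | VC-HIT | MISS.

#0 0x28→b10/s2 MISS; vc=[]
#1 0x2a→b10/s2 L1-HIT; vc=[]
#2 0x37→b13/s1 MISS; vc=[]
#3 0x16→b5/s1 MISS; vc=[13]
#4 0x34→b13/s1 VC-HIT; vc=[5]
#5 0x15→b5/s1 VC-HIT; vc=[13]
#6 0x2b→b10/s2 L1-HIT; vc=[13]
#7 0x57→b21/s1 MISS; vc=[13,5]
#8 0x34→b13/s1 VC-HIT; vc=[21,5]
#9 0x18→b6/s2 MISS; vc=[21,5,10]
#10 0x19→b6/s2 L1-HIT; vc=[21,5,10]
#11 0x2b→b10/s2 VC-HIT; vc=[21,5,6]

OUTCOME = MISS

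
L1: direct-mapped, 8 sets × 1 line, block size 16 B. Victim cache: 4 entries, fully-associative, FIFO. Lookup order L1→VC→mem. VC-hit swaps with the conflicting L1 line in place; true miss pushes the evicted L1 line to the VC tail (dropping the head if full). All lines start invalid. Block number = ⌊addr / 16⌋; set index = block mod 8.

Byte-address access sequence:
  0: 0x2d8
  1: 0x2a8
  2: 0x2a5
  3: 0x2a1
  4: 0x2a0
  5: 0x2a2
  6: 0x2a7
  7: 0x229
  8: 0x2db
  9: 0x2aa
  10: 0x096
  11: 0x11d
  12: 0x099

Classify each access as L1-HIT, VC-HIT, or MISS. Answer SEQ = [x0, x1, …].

SEQ = [MISS, MISS, L1-HIT, L1-HIT, L1-HIT, L1-HIT, L1-HIT, MISS, L1-HIT, VC-HIT, MISS, MISS, VC-HIT]

  [0] addr=0x2d8 blk=45 s=5: MISS | VC []
  [1] addr=0x2a8 blk=42 s=2: MISS | VC []
  [2] addr=0x2a5 blk=42 s=2: L1-HIT | VC []
  [3] addr=0x2a1 blk=42 s=2: L1-HIT | VC []
  [4] addr=0x2a0 blk=42 s=2: L1-HIT | VC []
  [5] addr=0x2a2 blk=42 s=2: L1-HIT | VC []
  [6] addr=0x2a7 blk=42 s=2: L1-HIT | VC []
  [7] addr=0x229 blk=34 s=2: MISS | VC [42]
  [8] addr=0x2db blk=45 s=5: L1-HIT | VC [42]
  [9] addr=0x2aa blk=42 s=2: VC-HIT | VC [34]
  [10] addr=0x96 blk=9 s=1: MISS | VC [34]
  [11] addr=0x11d blk=17 s=1: MISS | VC [34, 9]
  [12] addr=0x99 blk=9 s=1: VC-HIT | VC [34, 17]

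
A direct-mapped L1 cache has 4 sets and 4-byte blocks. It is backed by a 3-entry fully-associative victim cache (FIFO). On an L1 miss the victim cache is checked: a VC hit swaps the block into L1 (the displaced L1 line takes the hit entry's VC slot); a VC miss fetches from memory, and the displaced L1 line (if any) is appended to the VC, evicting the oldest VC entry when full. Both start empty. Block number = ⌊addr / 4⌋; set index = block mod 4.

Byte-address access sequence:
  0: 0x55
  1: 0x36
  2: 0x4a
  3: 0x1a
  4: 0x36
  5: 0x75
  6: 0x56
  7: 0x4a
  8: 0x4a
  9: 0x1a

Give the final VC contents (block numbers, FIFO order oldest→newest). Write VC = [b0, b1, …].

VC = [29, 18, 13]

0: 0x55 (blk 21, set 1) → MISS  vc=[]
1: 0x36 (blk 13, set 1) → MISS  vc=[21]
2: 0x4a (blk 18, set 2) → MISS  vc=[21]
3: 0x1a (blk 6, set 2) → MISS  vc=[21, 18]
4: 0x36 (blk 13, set 1) → L1-HIT  vc=[21, 18]
5: 0x75 (blk 29, set 1) → MISS  vc=[21, 18, 13]
6: 0x56 (blk 21, set 1) → VC-HIT  vc=[29, 18, 13]
7: 0x4a (blk 18, set 2) → VC-HIT  vc=[29, 6, 13]
8: 0x4a (blk 18, set 2) → L1-HIT  vc=[29, 6, 13]
9: 0x1a (blk 6, set 2) → VC-HIT  vc=[29, 18, 13]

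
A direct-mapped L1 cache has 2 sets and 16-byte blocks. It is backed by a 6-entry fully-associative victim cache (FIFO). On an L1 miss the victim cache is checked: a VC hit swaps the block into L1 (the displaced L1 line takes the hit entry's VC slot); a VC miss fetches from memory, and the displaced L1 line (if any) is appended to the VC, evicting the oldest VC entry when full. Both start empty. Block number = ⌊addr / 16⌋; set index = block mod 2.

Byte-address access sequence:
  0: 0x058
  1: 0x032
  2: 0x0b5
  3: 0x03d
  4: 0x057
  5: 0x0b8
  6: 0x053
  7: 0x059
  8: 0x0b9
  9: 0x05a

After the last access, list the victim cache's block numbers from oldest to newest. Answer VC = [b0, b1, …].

VC = [3, 11]

#0 0x58→b5/s1 MISS; vc=[]
#1 0x32→b3/s1 MISS; vc=[5]
#2 0xb5→b11/s1 MISS; vc=[5,3]
#3 0x3d→b3/s1 VC-HIT; vc=[5,11]
#4 0x57→b5/s1 VC-HIT; vc=[3,11]
#5 0xb8→b11/s1 VC-HIT; vc=[3,5]
#6 0x53→b5/s1 VC-HIT; vc=[3,11]
#7 0x59→b5/s1 L1-HIT; vc=[3,11]
#8 0xb9→b11/s1 VC-HIT; vc=[3,5]
#9 0x5a→b5/s1 VC-HIT; vc=[3,11]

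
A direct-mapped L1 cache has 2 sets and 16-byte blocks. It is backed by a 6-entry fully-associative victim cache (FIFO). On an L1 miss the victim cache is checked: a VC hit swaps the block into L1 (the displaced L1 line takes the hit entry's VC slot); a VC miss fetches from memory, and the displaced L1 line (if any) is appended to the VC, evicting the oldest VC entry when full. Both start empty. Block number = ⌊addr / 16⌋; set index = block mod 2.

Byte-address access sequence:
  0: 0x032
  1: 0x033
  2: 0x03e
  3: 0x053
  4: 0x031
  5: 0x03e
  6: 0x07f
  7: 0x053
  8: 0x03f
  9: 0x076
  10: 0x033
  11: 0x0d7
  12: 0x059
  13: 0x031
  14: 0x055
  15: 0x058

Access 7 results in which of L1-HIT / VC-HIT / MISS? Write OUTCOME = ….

OUTCOME = VC-HIT

  [0] addr=0x32 blk=3 s=1: MISS | VC []
  [1] addr=0x33 blk=3 s=1: L1-HIT | VC []
  [2] addr=0x3e blk=3 s=1: L1-HIT | VC []
  [3] addr=0x53 blk=5 s=1: MISS | VC [3]
  [4] addr=0x31 blk=3 s=1: VC-HIT | VC [5]
  [5] addr=0x3e blk=3 s=1: L1-HIT | VC [5]
  [6] addr=0x7f blk=7 s=1: MISS | VC [5, 3]
  [7] addr=0x53 blk=5 s=1: VC-HIT | VC [7, 3]
  [8] addr=0x3f blk=3 s=1: VC-HIT | VC [7, 5]
  [9] addr=0x76 blk=7 s=1: VC-HIT | VC [3, 5]
  [10] addr=0x33 blk=3 s=1: VC-HIT | VC [7, 5]
  [11] addr=0xd7 blk=13 s=1: MISS | VC [7, 5, 3]
  [12] addr=0x59 blk=5 s=1: VC-HIT | VC [7, 13, 3]
  [13] addr=0x31 blk=3 s=1: VC-HIT | VC [7, 13, 5]
  [14] addr=0x55 blk=5 s=1: VC-HIT | VC [7, 13, 3]
  [15] addr=0x58 blk=5 s=1: L1-HIT | VC [7, 13, 3]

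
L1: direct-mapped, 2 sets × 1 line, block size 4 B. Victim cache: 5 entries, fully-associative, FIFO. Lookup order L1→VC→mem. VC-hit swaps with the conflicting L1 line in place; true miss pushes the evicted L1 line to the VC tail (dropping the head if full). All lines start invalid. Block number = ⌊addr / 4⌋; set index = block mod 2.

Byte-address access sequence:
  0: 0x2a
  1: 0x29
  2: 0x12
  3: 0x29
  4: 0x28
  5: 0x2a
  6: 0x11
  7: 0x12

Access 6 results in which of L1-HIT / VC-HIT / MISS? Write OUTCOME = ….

  [0] addr=0x2a blk=10 s=0: MISS | VC []
  [1] addr=0x29 blk=10 s=0: L1-HIT | VC []
  [2] addr=0x12 blk=4 s=0: MISS | VC [10]
  [3] addr=0x29 blk=10 s=0: VC-HIT | VC [4]
  [4] addr=0x28 blk=10 s=0: L1-HIT | VC [4]
  [5] addr=0x2a blk=10 s=0: L1-HIT | VC [4]
  [6] addr=0x11 blk=4 s=0: VC-HIT | VC [10]
  [7] addr=0x12 blk=4 s=0: L1-HIT | VC [10]

OUTCOME = VC-HIT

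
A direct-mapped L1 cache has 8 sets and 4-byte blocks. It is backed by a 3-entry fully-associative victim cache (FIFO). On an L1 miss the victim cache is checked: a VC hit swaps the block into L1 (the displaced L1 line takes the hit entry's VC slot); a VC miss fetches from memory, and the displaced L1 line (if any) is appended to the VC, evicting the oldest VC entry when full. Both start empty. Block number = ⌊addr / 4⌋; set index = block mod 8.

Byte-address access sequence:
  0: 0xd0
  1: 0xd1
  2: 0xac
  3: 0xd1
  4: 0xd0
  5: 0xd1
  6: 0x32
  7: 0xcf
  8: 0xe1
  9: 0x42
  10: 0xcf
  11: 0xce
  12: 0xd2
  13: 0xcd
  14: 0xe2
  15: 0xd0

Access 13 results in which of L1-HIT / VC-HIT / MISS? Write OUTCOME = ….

#0 0xd0→b52/s4 MISS; vc=[]
#1 0xd1→b52/s4 L1-HIT; vc=[]
#2 0xac→b43/s3 MISS; vc=[]
#3 0xd1→b52/s4 L1-HIT; vc=[]
#4 0xd0→b52/s4 L1-HIT; vc=[]
#5 0xd1→b52/s4 L1-HIT; vc=[]
#6 0x32→b12/s4 MISS; vc=[52]
#7 0xcf→b51/s3 MISS; vc=[52,43]
#8 0xe1→b56/s0 MISS; vc=[52,43]
#9 0x42→b16/s0 MISS; vc=[52,43,56]
#10 0xcf→b51/s3 L1-HIT; vc=[52,43,56]
#11 0xce→b51/s3 L1-HIT; vc=[52,43,56]
#12 0xd2→b52/s4 VC-HIT; vc=[12,43,56]
#13 0xcd→b51/s3 L1-HIT; vc=[12,43,56]
#14 0xe2→b56/s0 VC-HIT; vc=[12,43,16]
#15 0xd0→b52/s4 L1-HIT; vc=[12,43,16]

OUTCOME = L1-HIT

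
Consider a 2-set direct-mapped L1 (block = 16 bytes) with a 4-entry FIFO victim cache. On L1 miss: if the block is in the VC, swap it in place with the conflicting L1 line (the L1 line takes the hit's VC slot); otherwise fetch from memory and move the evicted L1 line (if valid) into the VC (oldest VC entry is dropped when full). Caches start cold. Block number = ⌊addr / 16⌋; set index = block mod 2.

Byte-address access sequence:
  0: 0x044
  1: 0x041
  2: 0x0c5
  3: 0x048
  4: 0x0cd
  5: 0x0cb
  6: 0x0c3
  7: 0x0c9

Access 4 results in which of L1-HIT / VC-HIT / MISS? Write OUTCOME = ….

0: 0x44 (blk 4, set 0) → MISS  vc=[]
1: 0x41 (blk 4, set 0) → L1-HIT  vc=[]
2: 0xc5 (blk 12, set 0) → MISS  vc=[4]
3: 0x48 (blk 4, set 0) → VC-HIT  vc=[12]
4: 0xcd (blk 12, set 0) → VC-HIT  vc=[4]
5: 0xcb (blk 12, set 0) → L1-HIT  vc=[4]
6: 0xc3 (blk 12, set 0) → L1-HIT  vc=[4]
7: 0xc9 (blk 12, set 0) → L1-HIT  vc=[4]

OUTCOME = VC-HIT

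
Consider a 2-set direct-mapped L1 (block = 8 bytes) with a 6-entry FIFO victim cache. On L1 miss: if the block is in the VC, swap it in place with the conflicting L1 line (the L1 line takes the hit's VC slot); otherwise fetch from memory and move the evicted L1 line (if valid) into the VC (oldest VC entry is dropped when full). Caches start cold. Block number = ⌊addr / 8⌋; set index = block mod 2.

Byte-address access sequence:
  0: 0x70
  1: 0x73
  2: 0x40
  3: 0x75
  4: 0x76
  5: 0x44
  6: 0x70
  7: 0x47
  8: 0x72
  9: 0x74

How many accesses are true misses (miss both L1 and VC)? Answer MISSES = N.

MISSES = 2

  [0] addr=0x70 blk=14 s=0: MISS | VC []
  [1] addr=0x73 blk=14 s=0: L1-HIT | VC []
  [2] addr=0x40 blk=8 s=0: MISS | VC [14]
  [3] addr=0x75 blk=14 s=0: VC-HIT | VC [8]
  [4] addr=0x76 blk=14 s=0: L1-HIT | VC [8]
  [5] addr=0x44 blk=8 s=0: VC-HIT | VC [14]
  [6] addr=0x70 blk=14 s=0: VC-HIT | VC [8]
  [7] addr=0x47 blk=8 s=0: VC-HIT | VC [14]
  [8] addr=0x72 blk=14 s=0: VC-HIT | VC [8]
  [9] addr=0x74 blk=14 s=0: L1-HIT | VC [8]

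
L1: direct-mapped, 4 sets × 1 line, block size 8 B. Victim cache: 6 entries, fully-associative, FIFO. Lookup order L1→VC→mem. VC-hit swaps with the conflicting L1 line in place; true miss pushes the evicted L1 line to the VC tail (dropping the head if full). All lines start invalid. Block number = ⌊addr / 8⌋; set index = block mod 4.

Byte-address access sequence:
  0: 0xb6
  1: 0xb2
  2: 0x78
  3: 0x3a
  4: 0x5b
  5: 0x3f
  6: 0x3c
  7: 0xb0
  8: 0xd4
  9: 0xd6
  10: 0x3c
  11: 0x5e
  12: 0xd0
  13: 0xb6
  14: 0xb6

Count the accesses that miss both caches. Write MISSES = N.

#0 0xb6→b22/s2 MISS; vc=[]
#1 0xb2→b22/s2 L1-HIT; vc=[]
#2 0x78→b15/s3 MISS; vc=[]
#3 0x3a→b7/s3 MISS; vc=[15]
#4 0x5b→b11/s3 MISS; vc=[15,7]
#5 0x3f→b7/s3 VC-HIT; vc=[15,11]
#6 0x3c→b7/s3 L1-HIT; vc=[15,11]
#7 0xb0→b22/s2 L1-HIT; vc=[15,11]
#8 0xd4→b26/s2 MISS; vc=[15,11,22]
#9 0xd6→b26/s2 L1-HIT; vc=[15,11,22]
#10 0x3c→b7/s3 L1-HIT; vc=[15,11,22]
#11 0x5e→b11/s3 VC-HIT; vc=[15,7,22]
#12 0xd0→b26/s2 L1-HIT; vc=[15,7,22]
#13 0xb6→b22/s2 VC-HIT; vc=[15,7,26]
#14 0xb6→b22/s2 L1-HIT; vc=[15,7,26]

MISSES = 5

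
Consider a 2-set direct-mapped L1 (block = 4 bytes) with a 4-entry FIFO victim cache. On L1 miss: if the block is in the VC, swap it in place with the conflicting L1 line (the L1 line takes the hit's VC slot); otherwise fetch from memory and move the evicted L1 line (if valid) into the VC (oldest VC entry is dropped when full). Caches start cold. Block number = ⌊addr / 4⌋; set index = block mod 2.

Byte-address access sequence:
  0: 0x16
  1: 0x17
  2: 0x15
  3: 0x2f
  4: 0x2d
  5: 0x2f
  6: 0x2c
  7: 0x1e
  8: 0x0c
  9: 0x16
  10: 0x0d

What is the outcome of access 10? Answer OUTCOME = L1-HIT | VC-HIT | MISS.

  [0] addr=0x16 blk=5 s=1: MISS | VC []
  [1] addr=0x17 blk=5 s=1: L1-HIT | VC []
  [2] addr=0x15 blk=5 s=1: L1-HIT | VC []
  [3] addr=0x2f blk=11 s=1: MISS | VC [5]
  [4] addr=0x2d blk=11 s=1: L1-HIT | VC [5]
  [5] addr=0x2f blk=11 s=1: L1-HIT | VC [5]
  [6] addr=0x2c blk=11 s=1: L1-HIT | VC [5]
  [7] addr=0x1e blk=7 s=1: MISS | VC [5, 11]
  [8] addr=0xc blk=3 s=1: MISS | VC [5, 11, 7]
  [9] addr=0x16 blk=5 s=1: VC-HIT | VC [3, 11, 7]
  [10] addr=0xd blk=3 s=1: VC-HIT | VC [5, 11, 7]

OUTCOME = VC-HIT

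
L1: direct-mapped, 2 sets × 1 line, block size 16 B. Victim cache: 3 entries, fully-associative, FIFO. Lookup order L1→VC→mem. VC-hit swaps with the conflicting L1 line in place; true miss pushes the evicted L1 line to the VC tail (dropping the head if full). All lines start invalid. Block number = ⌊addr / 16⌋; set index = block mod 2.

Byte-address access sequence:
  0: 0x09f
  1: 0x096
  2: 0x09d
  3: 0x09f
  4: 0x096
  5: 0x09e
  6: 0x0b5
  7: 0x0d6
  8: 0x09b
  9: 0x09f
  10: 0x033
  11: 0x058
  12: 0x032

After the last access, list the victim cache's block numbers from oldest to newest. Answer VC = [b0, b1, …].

VC = [11, 9, 5]

#0 0x9f→b9/s1 MISS; vc=[]
#1 0x96→b9/s1 L1-HIT; vc=[]
#2 0x9d→b9/s1 L1-HIT; vc=[]
#3 0x9f→b9/s1 L1-HIT; vc=[]
#4 0x96→b9/s1 L1-HIT; vc=[]
#5 0x9e→b9/s1 L1-HIT; vc=[]
#6 0xb5→b11/s1 MISS; vc=[9]
#7 0xd6→b13/s1 MISS; vc=[9,11]
#8 0x9b→b9/s1 VC-HIT; vc=[13,11]
#9 0x9f→b9/s1 L1-HIT; vc=[13,11]
#10 0x33→b3/s1 MISS; vc=[13,11,9]
#11 0x58→b5/s1 MISS; vc=[11,9,3]
#12 0x32→b3/s1 VC-HIT; vc=[11,9,5]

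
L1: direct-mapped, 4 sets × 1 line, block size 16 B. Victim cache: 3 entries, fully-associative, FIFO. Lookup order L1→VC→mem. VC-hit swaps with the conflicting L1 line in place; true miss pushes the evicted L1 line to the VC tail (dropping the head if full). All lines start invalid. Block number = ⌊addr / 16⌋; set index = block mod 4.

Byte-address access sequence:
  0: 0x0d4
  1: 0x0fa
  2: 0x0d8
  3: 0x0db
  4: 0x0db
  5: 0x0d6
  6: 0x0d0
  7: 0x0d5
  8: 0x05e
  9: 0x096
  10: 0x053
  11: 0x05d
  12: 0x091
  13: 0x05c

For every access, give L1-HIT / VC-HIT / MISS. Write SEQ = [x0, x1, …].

SEQ = [MISS, MISS, L1-HIT, L1-HIT, L1-HIT, L1-HIT, L1-HIT, L1-HIT, MISS, MISS, VC-HIT, L1-HIT, VC-HIT, VC-HIT]

0: 0xd4 (blk 13, set 1) → MISS  vc=[]
1: 0xfa (blk 15, set 3) → MISS  vc=[]
2: 0xd8 (blk 13, set 1) → L1-HIT  vc=[]
3: 0xdb (blk 13, set 1) → L1-HIT  vc=[]
4: 0xdb (blk 13, set 1) → L1-HIT  vc=[]
5: 0xd6 (blk 13, set 1) → L1-HIT  vc=[]
6: 0xd0 (blk 13, set 1) → L1-HIT  vc=[]
7: 0xd5 (blk 13, set 1) → L1-HIT  vc=[]
8: 0x5e (blk 5, set 1) → MISS  vc=[13]
9: 0x96 (blk 9, set 1) → MISS  vc=[13, 5]
10: 0x53 (blk 5, set 1) → VC-HIT  vc=[13, 9]
11: 0x5d (blk 5, set 1) → L1-HIT  vc=[13, 9]
12: 0x91 (blk 9, set 1) → VC-HIT  vc=[13, 5]
13: 0x5c (blk 5, set 1) → VC-HIT  vc=[13, 9]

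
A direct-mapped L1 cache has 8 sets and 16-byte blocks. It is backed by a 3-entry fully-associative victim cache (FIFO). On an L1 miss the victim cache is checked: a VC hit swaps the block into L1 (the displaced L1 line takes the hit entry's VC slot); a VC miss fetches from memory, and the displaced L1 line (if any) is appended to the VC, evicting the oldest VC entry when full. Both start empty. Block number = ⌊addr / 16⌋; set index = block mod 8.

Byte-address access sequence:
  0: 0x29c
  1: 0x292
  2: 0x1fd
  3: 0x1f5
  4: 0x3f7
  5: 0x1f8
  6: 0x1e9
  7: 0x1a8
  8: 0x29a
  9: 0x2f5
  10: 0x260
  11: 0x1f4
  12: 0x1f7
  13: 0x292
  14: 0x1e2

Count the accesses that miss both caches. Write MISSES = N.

MISSES = 7

#0 0x29c→b41/s1 MISS; vc=[]
#1 0x292→b41/s1 L1-HIT; vc=[]
#2 0x1fd→b31/s7 MISS; vc=[]
#3 0x1f5→b31/s7 L1-HIT; vc=[]
#4 0x3f7→b63/s7 MISS; vc=[31]
#5 0x1f8→b31/s7 VC-HIT; vc=[63]
#6 0x1e9→b30/s6 MISS; vc=[63]
#7 0x1a8→b26/s2 MISS; vc=[63]
#8 0x29a→b41/s1 L1-HIT; vc=[63]
#9 0x2f5→b47/s7 MISS; vc=[63,31]
#10 0x260→b38/s6 MISS; vc=[63,31,30]
#11 0x1f4→b31/s7 VC-HIT; vc=[63,47,30]
#12 0x1f7→b31/s7 L1-HIT; vc=[63,47,30]
#13 0x292→b41/s1 L1-HIT; vc=[63,47,30]
#14 0x1e2→b30/s6 VC-HIT; vc=[63,47,38]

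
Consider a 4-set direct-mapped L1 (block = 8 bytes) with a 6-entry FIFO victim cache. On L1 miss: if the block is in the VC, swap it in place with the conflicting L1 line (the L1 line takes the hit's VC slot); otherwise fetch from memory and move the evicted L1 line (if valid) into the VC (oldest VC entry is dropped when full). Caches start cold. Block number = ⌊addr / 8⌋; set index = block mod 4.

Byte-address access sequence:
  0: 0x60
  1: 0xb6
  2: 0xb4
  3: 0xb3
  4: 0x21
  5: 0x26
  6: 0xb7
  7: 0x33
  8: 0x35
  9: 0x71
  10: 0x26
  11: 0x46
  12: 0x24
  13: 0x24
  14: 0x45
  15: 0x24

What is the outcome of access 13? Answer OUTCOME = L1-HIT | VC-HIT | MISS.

OUTCOME = L1-HIT

  [0] addr=0x60 blk=12 s=0: MISS | VC []
  [1] addr=0xb6 blk=22 s=2: MISS | VC []
  [2] addr=0xb4 blk=22 s=2: L1-HIT | VC []
  [3] addr=0xb3 blk=22 s=2: L1-HIT | VC []
  [4] addr=0x21 blk=4 s=0: MISS | VC [12]
  [5] addr=0x26 blk=4 s=0: L1-HIT | VC [12]
  [6] addr=0xb7 blk=22 s=2: L1-HIT | VC [12]
  [7] addr=0x33 blk=6 s=2: MISS | VC [12, 22]
  [8] addr=0x35 blk=6 s=2: L1-HIT | VC [12, 22]
  [9] addr=0x71 blk=14 s=2: MISS | VC [12, 22, 6]
  [10] addr=0x26 blk=4 s=0: L1-HIT | VC [12, 22, 6]
  [11] addr=0x46 blk=8 s=0: MISS | VC [12, 22, 6, 4]
  [12] addr=0x24 blk=4 s=0: VC-HIT | VC [12, 22, 6, 8]
  [13] addr=0x24 blk=4 s=0: L1-HIT | VC [12, 22, 6, 8]
  [14] addr=0x45 blk=8 s=0: VC-HIT | VC [12, 22, 6, 4]
  [15] addr=0x24 blk=4 s=0: VC-HIT | VC [12, 22, 6, 8]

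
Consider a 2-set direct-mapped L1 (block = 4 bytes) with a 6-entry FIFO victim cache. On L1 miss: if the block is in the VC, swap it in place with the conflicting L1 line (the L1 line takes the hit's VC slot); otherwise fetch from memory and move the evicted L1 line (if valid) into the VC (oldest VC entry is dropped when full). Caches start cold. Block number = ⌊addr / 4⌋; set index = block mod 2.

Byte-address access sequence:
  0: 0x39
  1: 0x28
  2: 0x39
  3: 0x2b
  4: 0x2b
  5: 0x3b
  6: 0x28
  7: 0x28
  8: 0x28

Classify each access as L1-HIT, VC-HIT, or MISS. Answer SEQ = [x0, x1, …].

#0 0x39→b14/s0 MISS; vc=[]
#1 0x28→b10/s0 MISS; vc=[14]
#2 0x39→b14/s0 VC-HIT; vc=[10]
#3 0x2b→b10/s0 VC-HIT; vc=[14]
#4 0x2b→b10/s0 L1-HIT; vc=[14]
#5 0x3b→b14/s0 VC-HIT; vc=[10]
#6 0x28→b10/s0 VC-HIT; vc=[14]
#7 0x28→b10/s0 L1-HIT; vc=[14]
#8 0x28→b10/s0 L1-HIT; vc=[14]

SEQ = [MISS, MISS, VC-HIT, VC-HIT, L1-HIT, VC-HIT, VC-HIT, L1-HIT, L1-HIT]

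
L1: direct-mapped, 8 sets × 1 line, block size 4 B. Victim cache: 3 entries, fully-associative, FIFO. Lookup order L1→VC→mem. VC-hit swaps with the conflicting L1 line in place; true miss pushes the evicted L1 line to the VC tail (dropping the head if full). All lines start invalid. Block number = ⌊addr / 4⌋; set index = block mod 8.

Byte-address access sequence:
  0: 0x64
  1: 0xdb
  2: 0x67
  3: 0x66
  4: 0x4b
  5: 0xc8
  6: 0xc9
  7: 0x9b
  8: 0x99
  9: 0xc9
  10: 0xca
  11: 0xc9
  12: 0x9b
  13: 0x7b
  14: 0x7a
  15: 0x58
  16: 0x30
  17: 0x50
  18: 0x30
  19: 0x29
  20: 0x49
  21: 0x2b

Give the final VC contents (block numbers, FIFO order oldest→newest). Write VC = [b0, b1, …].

VC = [20, 50, 18]

  [0] addr=0x64 blk=25 s=1: MISS | VC []
  [1] addr=0xdb blk=54 s=6: MISS | VC []
  [2] addr=0x67 blk=25 s=1: L1-HIT | VC []
  [3] addr=0x66 blk=25 s=1: L1-HIT | VC []
  [4] addr=0x4b blk=18 s=2: MISS | VC []
  [5] addr=0xc8 blk=50 s=2: MISS | VC [18]
  [6] addr=0xc9 blk=50 s=2: L1-HIT | VC [18]
  [7] addr=0x9b blk=38 s=6: MISS | VC [18, 54]
  [8] addr=0x99 blk=38 s=6: L1-HIT | VC [18, 54]
  [9] addr=0xc9 blk=50 s=2: L1-HIT | VC [18, 54]
  [10] addr=0xca blk=50 s=2: L1-HIT | VC [18, 54]
  [11] addr=0xc9 blk=50 s=2: L1-HIT | VC [18, 54]
  [12] addr=0x9b blk=38 s=6: L1-HIT | VC [18, 54]
  [13] addr=0x7b blk=30 s=6: MISS | VC [18, 54, 38]
  [14] addr=0x7a blk=30 s=6: L1-HIT | VC [18, 54, 38]
  [15] addr=0x58 blk=22 s=6: MISS | VC [54, 38, 30]
  [16] addr=0x30 blk=12 s=4: MISS | VC [54, 38, 30]
  [17] addr=0x50 blk=20 s=4: MISS | VC [38, 30, 12]
  [18] addr=0x30 blk=12 s=4: VC-HIT | VC [38, 30, 20]
  [19] addr=0x29 blk=10 s=2: MISS | VC [30, 20, 50]
  [20] addr=0x49 blk=18 s=2: MISS | VC [20, 50, 10]
  [21] addr=0x2b blk=10 s=2: VC-HIT | VC [20, 50, 18]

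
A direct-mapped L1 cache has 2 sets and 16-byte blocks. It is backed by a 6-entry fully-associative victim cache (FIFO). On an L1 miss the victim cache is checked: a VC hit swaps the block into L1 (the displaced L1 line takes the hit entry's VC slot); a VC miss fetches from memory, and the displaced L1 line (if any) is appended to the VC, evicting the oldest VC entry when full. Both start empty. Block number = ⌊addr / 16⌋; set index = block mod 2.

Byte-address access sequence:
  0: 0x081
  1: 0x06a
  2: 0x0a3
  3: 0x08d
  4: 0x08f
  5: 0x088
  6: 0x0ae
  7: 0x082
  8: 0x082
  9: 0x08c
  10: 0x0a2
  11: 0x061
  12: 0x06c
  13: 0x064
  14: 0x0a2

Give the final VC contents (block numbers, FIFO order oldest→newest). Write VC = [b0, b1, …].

0: 0x81 (blk 8, set 0) → MISS  vc=[]
1: 0x6a (blk 6, set 0) → MISS  vc=[8]
2: 0xa3 (blk 10, set 0) → MISS  vc=[8, 6]
3: 0x8d (blk 8, set 0) → VC-HIT  vc=[10, 6]
4: 0x8f (blk 8, set 0) → L1-HIT  vc=[10, 6]
5: 0x88 (blk 8, set 0) → L1-HIT  vc=[10, 6]
6: 0xae (blk 10, set 0) → VC-HIT  vc=[8, 6]
7: 0x82 (blk 8, set 0) → VC-HIT  vc=[10, 6]
8: 0x82 (blk 8, set 0) → L1-HIT  vc=[10, 6]
9: 0x8c (blk 8, set 0) → L1-HIT  vc=[10, 6]
10: 0xa2 (blk 10, set 0) → VC-HIT  vc=[8, 6]
11: 0x61 (blk 6, set 0) → VC-HIT  vc=[8, 10]
12: 0x6c (blk 6, set 0) → L1-HIT  vc=[8, 10]
13: 0x64 (blk 6, set 0) → L1-HIT  vc=[8, 10]
14: 0xa2 (blk 10, set 0) → VC-HIT  vc=[8, 6]

VC = [8, 6]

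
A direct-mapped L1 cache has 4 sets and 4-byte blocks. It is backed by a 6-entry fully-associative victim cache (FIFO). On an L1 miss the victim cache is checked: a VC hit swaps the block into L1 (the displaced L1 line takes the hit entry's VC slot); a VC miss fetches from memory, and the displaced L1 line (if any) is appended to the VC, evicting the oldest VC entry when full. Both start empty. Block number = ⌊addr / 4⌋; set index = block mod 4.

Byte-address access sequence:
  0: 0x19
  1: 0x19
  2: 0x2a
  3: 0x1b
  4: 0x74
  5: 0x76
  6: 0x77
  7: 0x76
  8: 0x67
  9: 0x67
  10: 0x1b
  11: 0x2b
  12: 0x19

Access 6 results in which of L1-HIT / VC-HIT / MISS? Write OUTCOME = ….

OUTCOME = L1-HIT

#0 0x19→b6/s2 MISS; vc=[]
#1 0x19→b6/s2 L1-HIT; vc=[]
#2 0x2a→b10/s2 MISS; vc=[6]
#3 0x1b→b6/s2 VC-HIT; vc=[10]
#4 0x74→b29/s1 MISS; vc=[10]
#5 0x76→b29/s1 L1-HIT; vc=[10]
#6 0x77→b29/s1 L1-HIT; vc=[10]
#7 0x76→b29/s1 L1-HIT; vc=[10]
#8 0x67→b25/s1 MISS; vc=[10,29]
#9 0x67→b25/s1 L1-HIT; vc=[10,29]
#10 0x1b→b6/s2 L1-HIT; vc=[10,29]
#11 0x2b→b10/s2 VC-HIT; vc=[6,29]
#12 0x19→b6/s2 VC-HIT; vc=[10,29]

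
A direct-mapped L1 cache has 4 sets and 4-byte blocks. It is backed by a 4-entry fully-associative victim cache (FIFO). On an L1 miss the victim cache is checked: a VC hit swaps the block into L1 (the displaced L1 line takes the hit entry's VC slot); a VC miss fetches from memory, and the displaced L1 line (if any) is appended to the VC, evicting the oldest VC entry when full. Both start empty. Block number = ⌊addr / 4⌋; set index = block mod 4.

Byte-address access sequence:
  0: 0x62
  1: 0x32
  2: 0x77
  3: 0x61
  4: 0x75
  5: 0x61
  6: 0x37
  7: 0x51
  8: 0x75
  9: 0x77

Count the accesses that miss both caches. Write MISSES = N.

MISSES = 5

0: 0x62 (blk 24, set 0) → MISS  vc=[]
1: 0x32 (blk 12, set 0) → MISS  vc=[24]
2: 0x77 (blk 29, set 1) → MISS  vc=[24]
3: 0x61 (blk 24, set 0) → VC-HIT  vc=[12]
4: 0x75 (blk 29, set 1) → L1-HIT  vc=[12]
5: 0x61 (blk 24, set 0) → L1-HIT  vc=[12]
6: 0x37 (blk 13, set 1) → MISS  vc=[12, 29]
7: 0x51 (blk 20, set 0) → MISS  vc=[12, 29, 24]
8: 0x75 (blk 29, set 1) → VC-HIT  vc=[12, 13, 24]
9: 0x77 (blk 29, set 1) → L1-HIT  vc=[12, 13, 24]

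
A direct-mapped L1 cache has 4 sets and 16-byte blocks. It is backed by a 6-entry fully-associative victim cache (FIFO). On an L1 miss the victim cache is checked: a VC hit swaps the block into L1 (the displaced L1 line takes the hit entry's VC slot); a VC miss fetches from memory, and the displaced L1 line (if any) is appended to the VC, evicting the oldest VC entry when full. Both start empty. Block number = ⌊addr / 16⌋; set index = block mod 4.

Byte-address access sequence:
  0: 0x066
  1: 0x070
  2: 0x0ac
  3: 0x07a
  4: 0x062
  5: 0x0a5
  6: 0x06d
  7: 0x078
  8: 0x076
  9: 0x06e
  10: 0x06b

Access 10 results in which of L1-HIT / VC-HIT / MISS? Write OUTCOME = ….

#0 0x66→b6/s2 MISS; vc=[]
#1 0x70→b7/s3 MISS; vc=[]
#2 0xac→b10/s2 MISS; vc=[6]
#3 0x7a→b7/s3 L1-HIT; vc=[6]
#4 0x62→b6/s2 VC-HIT; vc=[10]
#5 0xa5→b10/s2 VC-HIT; vc=[6]
#6 0x6d→b6/s2 VC-HIT; vc=[10]
#7 0x78→b7/s3 L1-HIT; vc=[10]
#8 0x76→b7/s3 L1-HIT; vc=[10]
#9 0x6e→b6/s2 L1-HIT; vc=[10]
#10 0x6b→b6/s2 L1-HIT; vc=[10]

OUTCOME = L1-HIT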